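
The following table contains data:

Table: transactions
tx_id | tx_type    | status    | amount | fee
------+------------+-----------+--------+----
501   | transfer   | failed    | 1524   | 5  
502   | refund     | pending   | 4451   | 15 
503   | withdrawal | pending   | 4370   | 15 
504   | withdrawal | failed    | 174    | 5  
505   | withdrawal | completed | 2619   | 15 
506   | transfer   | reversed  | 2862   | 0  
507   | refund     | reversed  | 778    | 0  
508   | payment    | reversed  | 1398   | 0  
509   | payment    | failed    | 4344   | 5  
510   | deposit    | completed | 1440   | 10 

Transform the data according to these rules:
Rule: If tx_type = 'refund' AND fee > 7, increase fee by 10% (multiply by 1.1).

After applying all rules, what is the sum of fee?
71.5

Step 1: Find records where tx_type = 'refund' AND fee > 7
Step 2: 1 records match, summing to 15
Step 3: After multiplier: 15 × 1.1 = 16.5
Step 4: Unaffected records sum: 55
Step 5: Final sum = 16.5 + 55 = 71.5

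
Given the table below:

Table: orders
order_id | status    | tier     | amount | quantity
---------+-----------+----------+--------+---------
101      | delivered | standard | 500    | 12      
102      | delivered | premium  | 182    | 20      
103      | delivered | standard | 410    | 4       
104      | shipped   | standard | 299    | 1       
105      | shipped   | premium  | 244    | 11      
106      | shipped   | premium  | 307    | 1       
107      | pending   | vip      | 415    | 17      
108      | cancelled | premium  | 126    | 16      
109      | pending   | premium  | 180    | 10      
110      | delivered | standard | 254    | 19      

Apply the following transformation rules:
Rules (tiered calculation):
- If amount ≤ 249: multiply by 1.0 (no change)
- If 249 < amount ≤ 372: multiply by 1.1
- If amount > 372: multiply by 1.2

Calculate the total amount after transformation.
3268.0

Step 1: Tier 1 (amount ≤ 249): 4 records, sum = 732 × 1.0 = 732.0
Step 2: Tier 2 (249 < amount ≤ 372): 3 records, sum = 860 × 1.1 = 946.0
Step 3: Tier 3 (amount > 372): 3 records, sum = 1325 × 1.2 = 1590.0
Step 4: Final sum = 732.0 + 946.0 + 1590.0 = 3268.0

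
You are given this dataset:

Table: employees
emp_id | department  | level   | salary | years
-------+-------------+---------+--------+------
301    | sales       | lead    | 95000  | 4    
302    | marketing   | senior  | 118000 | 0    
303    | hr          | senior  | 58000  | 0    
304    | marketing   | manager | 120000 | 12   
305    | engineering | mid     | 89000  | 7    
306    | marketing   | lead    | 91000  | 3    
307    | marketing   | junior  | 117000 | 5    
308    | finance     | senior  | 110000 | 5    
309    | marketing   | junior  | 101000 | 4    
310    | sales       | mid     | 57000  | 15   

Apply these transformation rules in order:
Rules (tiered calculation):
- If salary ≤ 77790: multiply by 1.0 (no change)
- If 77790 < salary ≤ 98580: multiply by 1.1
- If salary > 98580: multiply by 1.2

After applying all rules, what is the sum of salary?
1096700.0

Step 1: Tier 1 (salary ≤ 77790): 2 records, sum = 115000 × 1.0 = 115000.0
Step 2: Tier 2 (77790 < salary ≤ 98580): 3 records, sum = 275000 × 1.1 = 302500.0
Step 3: Tier 3 (salary > 98580): 5 records, sum = 566000 × 1.2 = 679200.0
Step 4: Final sum = 115000.0 + 302500.0 + 679200.0 = 1096700.0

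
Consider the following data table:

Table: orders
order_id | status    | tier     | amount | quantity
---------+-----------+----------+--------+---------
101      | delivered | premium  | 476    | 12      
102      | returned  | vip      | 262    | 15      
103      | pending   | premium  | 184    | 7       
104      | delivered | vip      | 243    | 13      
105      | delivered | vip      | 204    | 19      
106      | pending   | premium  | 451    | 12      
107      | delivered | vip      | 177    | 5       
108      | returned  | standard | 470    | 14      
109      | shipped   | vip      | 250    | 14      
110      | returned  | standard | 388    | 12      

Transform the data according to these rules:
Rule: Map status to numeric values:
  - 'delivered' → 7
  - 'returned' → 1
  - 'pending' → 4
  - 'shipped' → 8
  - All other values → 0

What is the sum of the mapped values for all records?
47

Step 1: Apply mapping to each record
Step 2: Count by status:
  'delivered': 4 records × 7 = 28
  'returned': 3 records × 1 = 3
  'pending': 2 records × 4 = 8
  'shipped': 1 records × 8 = 8
Step 3: Sum all mapped values = 47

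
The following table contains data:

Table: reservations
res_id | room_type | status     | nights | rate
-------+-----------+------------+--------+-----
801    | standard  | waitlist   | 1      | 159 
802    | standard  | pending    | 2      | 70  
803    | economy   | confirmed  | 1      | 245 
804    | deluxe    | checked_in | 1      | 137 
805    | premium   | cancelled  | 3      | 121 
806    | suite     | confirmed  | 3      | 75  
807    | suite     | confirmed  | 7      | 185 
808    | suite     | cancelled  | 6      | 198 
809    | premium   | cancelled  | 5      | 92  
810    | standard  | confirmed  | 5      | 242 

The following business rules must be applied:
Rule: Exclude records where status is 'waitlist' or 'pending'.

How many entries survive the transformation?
8

Step 1: Count records to exclude
  - 1 (waitlist) + 1 (pending) = 2 records
Step 2: Total records: 10
Step 3: Remaining = 10 - 2 = 8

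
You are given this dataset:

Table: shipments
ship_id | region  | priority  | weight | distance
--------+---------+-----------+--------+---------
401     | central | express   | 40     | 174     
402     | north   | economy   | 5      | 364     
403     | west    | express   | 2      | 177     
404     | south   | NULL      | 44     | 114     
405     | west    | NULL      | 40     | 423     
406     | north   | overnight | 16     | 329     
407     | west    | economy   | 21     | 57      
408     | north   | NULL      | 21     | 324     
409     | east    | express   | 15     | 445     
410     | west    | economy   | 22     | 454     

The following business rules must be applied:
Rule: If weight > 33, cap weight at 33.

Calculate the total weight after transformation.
201

Step 1: 3 records have weight > 33
Step 2: These records originally summed to 124
Step 3: After capping: 3 × 33 = 99
Step 4: Unaffected records sum: 102
Step 5: Final sum = 99 + 102 = 201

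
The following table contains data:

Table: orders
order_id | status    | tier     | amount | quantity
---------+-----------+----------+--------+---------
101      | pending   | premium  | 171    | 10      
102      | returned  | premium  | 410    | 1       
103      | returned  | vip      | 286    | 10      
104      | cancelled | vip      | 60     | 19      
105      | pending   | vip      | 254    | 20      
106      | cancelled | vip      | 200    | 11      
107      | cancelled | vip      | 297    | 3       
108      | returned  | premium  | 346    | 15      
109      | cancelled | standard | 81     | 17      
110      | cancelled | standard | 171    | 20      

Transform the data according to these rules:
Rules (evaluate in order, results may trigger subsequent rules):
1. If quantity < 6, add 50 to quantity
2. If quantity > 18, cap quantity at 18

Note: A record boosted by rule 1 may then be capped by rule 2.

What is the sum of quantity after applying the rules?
153

Step 1: Apply rule 1 to records with quantity < 6
  - 2 records get bonus of 50
  - Of these, 2 records then exceed 18 and get capped
Step 2: Apply rule 2 to records with quantity > 18
  - 3 records (original) are capped
Step 3: Calculate final sum = 153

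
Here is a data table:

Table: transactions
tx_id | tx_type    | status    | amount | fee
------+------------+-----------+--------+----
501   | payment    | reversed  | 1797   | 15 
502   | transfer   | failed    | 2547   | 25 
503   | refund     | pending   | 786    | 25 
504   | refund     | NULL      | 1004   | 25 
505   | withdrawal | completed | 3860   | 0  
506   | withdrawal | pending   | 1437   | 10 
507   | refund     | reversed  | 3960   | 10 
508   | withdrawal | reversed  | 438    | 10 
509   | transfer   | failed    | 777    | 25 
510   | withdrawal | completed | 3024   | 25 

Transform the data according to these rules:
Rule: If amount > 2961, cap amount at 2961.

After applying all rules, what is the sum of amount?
17669

Step 1: 3 records have amount > 2961
Step 2: These records originally summed to 10844
Step 3: After capping: 3 × 2961 = 8883
Step 4: Unaffected records sum: 8786
Step 5: Final sum = 8883 + 8786 = 17669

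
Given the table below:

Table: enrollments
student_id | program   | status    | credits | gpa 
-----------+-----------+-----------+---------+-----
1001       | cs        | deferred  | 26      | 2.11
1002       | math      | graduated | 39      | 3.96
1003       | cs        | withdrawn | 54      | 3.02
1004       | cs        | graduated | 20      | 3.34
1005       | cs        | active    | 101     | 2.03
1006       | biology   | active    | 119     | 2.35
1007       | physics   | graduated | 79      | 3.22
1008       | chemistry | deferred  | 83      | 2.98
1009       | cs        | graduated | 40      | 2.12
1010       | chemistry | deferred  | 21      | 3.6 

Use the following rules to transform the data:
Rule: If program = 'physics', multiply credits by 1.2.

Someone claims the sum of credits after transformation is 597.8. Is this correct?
Yes, the result is correct.

Step 1: Calculate the correct sum after transformation
Step 2: Apply multiplier 1.2 to records where program = 'physics'
Step 3: Correct result = 597.8
Step 4: Claimed result = 597.8
Step 5: 597.8 = 597.8 ✓
Conclusion: The claimed result is correct.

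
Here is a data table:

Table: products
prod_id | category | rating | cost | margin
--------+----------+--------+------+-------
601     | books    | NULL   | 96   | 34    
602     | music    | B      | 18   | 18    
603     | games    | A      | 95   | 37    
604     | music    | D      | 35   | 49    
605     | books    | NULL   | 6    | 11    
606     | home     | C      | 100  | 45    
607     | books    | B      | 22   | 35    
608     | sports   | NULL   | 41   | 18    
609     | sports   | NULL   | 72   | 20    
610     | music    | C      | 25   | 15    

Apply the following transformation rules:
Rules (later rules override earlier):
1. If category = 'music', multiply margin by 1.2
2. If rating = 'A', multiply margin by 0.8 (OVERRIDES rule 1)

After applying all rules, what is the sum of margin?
291.0

Step 1: Rule 2 takes priority for records with rating = 'A'
  - 1 records: 37 × 0.8 = 29.6
Step 2: Rule 1 applies to remaining records with category = 'music'
  - 3 records: 82 × 1.2 = 98.4
Step 3: Other records unchanged: 163
Step 4: Final sum = 29.6 + 98.4 + 163 = 291.0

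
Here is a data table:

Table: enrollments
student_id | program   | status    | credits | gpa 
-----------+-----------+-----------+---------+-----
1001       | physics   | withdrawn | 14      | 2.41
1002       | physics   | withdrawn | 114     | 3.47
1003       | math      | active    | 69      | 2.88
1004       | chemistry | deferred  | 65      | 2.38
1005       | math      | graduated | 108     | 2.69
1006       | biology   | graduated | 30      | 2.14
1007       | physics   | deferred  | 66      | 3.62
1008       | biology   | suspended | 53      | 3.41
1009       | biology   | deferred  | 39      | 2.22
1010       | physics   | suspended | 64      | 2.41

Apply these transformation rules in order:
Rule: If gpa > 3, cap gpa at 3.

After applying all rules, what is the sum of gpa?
26.13

Step 1: 3 records have gpa > 3
Step 2: These records originally summed to 10.5
Step 3: After capping: 3 × 3 = 9
Step 4: Unaffected records sum: 17.13
Step 5: Final sum = 9 + 17.13 = 26.13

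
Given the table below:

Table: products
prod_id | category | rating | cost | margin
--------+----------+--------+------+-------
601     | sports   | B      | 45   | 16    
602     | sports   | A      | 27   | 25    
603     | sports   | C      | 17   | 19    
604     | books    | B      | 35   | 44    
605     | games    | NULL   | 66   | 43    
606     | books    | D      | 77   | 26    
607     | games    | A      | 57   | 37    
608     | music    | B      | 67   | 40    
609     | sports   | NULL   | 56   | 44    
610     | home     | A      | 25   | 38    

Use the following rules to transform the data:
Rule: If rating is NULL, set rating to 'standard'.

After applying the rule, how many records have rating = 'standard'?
2

Step 1: Count records where rating IS NULL
Step 2: Found 2 records with NULL rating
Step 3: These records will have rating set to 'standard'
Step 4: Records already having rating = 'standard': 0
Step 5: Answer: 2 + 0 = 2 records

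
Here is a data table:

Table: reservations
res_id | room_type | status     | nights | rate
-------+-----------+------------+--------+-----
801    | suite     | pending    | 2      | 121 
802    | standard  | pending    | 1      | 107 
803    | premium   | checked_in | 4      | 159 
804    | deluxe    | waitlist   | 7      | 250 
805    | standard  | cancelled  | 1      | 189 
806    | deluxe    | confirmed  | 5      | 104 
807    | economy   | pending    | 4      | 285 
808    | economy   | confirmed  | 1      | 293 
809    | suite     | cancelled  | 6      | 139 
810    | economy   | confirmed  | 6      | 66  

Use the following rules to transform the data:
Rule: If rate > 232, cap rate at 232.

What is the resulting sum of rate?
1581

Step 1: 3 records have rate > 232
Step 2: These records originally summed to 828
Step 3: After capping: 3 × 232 = 696
Step 4: Unaffected records sum: 885
Step 5: Final sum = 696 + 885 = 1581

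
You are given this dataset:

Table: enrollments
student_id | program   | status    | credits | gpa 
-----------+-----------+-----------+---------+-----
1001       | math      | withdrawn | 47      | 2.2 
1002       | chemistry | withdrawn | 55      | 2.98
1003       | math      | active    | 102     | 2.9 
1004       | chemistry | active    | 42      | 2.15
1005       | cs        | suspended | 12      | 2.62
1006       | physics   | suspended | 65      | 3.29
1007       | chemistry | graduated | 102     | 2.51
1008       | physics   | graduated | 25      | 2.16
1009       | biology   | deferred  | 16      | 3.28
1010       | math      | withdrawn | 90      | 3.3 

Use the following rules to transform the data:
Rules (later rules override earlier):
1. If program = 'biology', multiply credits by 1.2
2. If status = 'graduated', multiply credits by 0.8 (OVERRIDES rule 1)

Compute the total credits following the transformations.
533.8

Step 1: Rule 2 takes priority for records with status = 'graduated'
  - 2 records: 127 × 0.8 = 101.6
Step 2: Rule 1 applies to remaining records with program = 'biology'
  - 1 records: 16 × 1.2 = 19.2
Step 3: Other records unchanged: 413
Step 4: Final sum = 101.6 + 19.2 + 413 = 533.8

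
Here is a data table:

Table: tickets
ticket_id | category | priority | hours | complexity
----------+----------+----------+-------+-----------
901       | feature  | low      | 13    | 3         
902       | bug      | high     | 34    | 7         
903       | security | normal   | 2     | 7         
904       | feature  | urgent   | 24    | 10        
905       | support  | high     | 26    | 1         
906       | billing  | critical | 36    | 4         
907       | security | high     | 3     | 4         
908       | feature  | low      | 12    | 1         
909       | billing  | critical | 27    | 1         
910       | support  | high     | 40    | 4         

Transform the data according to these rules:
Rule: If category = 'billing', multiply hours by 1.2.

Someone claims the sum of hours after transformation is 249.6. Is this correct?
No, the correct result is 229.6.

Step 1: Calculate the correct sum after transformation
Step 2: Apply multiplier 1.2 to records where category = 'billing'
Step 3: Correct result = 229.6
Step 4: Claimed result = 249.6
Step 5: 229.6 ≠ 249.6
Conclusion: The claimed result is incorrect. The correct answer is 229.6.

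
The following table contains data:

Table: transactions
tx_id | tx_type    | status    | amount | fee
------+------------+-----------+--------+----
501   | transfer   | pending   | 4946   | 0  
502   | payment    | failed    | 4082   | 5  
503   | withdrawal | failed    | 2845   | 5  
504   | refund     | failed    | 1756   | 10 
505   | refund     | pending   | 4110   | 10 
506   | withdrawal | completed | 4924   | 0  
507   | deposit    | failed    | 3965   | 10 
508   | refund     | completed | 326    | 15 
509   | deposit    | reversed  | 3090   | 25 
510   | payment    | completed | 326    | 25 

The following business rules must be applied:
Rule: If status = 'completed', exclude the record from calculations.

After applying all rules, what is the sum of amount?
24794

Step 1: Identify records where status = 'completed'
Step 2: The excluded records sum to 5576
Step 3: Original total amount = 30370
Step 4: Remaining total = 30370 - 5576 = 24794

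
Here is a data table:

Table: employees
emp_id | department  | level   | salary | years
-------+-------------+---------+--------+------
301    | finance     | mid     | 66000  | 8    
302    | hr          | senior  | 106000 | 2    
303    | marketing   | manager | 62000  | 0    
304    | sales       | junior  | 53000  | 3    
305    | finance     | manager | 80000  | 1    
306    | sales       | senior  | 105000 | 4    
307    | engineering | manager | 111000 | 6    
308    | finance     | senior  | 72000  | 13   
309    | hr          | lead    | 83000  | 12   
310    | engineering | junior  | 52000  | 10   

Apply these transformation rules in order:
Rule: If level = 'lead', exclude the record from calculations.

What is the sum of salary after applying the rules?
707000

Step 1: Identify records where level = 'lead'
Step 2: The excluded records sum to 83000
Step 3: Original total salary = 790000
Step 4: Remaining total = 790000 - 83000 = 707000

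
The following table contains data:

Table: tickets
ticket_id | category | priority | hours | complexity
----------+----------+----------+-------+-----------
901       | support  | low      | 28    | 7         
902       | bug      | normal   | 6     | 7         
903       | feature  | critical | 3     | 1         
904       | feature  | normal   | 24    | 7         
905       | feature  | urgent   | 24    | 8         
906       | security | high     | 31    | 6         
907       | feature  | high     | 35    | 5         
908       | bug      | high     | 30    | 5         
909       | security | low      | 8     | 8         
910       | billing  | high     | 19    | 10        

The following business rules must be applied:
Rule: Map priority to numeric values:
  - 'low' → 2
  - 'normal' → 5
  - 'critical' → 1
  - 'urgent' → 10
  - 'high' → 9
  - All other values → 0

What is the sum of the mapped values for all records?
61

Step 1: Apply mapping to each record
Step 2: Count by status:
  'low': 2 records × 2 = 4
  'normal': 2 records × 5 = 10
  'critical': 1 records × 1 = 1
  'urgent': 1 records × 10 = 10
  'high': 4 records × 9 = 36
Step 3: Sum all mapped values = 61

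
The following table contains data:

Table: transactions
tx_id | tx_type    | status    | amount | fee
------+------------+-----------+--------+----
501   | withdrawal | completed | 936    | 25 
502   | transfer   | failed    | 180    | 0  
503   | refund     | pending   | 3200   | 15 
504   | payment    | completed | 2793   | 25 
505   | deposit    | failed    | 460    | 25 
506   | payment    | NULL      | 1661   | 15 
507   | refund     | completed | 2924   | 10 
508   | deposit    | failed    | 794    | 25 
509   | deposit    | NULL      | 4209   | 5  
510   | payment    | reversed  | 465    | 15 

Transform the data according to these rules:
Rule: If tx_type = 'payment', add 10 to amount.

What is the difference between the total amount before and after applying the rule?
30

Step 1: Original sum of amount = 17622
Step 2: 3 records have tx_type = 'payment'
Step 3: Each affected record changes by 10
Step 4: Total change = 3 × 10 = 30
Step 5: New sum = 17622 + 30 = 17652
Step 6: Difference = |17652 - 17622| = 30
        (Sum increased by 30)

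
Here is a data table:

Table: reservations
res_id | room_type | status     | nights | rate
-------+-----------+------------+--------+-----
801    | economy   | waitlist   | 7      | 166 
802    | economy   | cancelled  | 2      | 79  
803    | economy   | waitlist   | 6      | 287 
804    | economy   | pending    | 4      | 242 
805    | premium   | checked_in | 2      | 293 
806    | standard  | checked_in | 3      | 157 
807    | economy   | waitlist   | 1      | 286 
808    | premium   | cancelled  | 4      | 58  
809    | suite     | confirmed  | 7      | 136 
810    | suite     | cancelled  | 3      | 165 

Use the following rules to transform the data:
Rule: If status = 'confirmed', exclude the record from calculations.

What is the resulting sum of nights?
32

Step 1: Identify records where status = 'confirmed'
Step 2: The excluded records sum to 7
Step 3: Original total nights = 39
Step 4: Remaining total = 39 - 7 = 32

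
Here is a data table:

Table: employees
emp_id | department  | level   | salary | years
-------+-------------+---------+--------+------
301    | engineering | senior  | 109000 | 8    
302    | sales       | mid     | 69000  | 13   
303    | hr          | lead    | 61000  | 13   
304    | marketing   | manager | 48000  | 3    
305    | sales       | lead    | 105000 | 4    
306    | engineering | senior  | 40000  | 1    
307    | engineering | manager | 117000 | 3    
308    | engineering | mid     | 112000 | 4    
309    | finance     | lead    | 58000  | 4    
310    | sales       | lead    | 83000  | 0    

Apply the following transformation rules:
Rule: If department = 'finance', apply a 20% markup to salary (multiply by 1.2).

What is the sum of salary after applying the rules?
813600.0

Step 1: Records with department = 'finance' have total salary = 58000
Step 2: Apply multiplier: 58000 × 1.2 = 69600.0
Step 3: Other records total: 744000
Step 4: Final sum = 69600.0 + 744000 = 813600.0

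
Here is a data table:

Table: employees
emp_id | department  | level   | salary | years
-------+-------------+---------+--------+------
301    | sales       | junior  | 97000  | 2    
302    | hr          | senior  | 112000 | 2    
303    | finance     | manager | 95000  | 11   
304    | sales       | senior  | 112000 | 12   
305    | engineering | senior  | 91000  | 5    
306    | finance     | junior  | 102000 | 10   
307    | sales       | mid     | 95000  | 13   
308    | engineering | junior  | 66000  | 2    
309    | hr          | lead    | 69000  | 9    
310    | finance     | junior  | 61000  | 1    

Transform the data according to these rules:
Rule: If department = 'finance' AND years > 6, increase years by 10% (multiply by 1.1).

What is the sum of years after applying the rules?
69.1

Step 1: Find records where department = 'finance' AND years > 6
Step 2: 2 records match, summing to 21
Step 3: After multiplier: 21 × 1.1 = 23.1
Step 4: Unaffected records sum: 46
Step 5: Final sum = 23.1 + 46 = 69.1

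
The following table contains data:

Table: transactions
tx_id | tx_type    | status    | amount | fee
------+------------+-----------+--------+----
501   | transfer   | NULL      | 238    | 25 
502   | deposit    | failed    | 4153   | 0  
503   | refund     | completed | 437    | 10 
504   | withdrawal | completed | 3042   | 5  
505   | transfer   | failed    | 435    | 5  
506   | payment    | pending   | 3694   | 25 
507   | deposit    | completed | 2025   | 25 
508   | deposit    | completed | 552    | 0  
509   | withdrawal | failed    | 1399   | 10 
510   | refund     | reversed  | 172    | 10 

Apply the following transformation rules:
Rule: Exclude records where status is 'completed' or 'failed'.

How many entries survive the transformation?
3

Step 1: Count records to exclude
  - 4 (completed) + 3 (failed) = 7 records
Step 2: Total records: 10
Step 3: Remaining = 10 - 7 = 3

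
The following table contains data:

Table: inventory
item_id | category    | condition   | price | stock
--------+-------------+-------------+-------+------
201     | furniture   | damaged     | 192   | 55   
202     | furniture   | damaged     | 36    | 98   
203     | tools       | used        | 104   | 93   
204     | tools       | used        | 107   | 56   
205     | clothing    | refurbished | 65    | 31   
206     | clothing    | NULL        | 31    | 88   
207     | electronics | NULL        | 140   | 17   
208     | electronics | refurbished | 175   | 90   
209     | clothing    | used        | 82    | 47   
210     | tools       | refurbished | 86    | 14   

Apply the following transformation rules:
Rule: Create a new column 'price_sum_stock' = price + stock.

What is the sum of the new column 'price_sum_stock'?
1607

Step 1: For each record, compute price + stock
Example calculations:
  192 + 55 = 247
  36 + 98 = 134
  104 + 93 = 197
  ...
Step 2: Sum all derived values
Step 3: Total = 1607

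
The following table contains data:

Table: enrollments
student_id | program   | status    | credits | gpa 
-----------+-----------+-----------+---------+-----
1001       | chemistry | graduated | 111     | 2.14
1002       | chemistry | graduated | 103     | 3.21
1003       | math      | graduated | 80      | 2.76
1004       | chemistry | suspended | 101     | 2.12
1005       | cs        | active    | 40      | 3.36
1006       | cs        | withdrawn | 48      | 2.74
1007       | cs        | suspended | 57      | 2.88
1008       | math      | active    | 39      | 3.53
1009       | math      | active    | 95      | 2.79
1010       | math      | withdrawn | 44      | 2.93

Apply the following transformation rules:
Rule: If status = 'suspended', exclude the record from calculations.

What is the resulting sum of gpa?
23.46

Step 1: Identify records where status = 'suspended'
Step 2: The excluded records sum to 5.0
Step 3: Original total gpa = 28.46
Step 4: Remaining total = 28.46 - 5.0 = 23.46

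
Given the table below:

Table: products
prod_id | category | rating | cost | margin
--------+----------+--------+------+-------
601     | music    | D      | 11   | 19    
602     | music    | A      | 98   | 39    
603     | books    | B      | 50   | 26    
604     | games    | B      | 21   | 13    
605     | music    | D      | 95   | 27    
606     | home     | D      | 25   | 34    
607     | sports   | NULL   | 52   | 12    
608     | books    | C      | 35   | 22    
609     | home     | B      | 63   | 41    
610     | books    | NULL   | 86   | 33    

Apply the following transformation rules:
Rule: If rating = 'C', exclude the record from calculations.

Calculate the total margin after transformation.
244

Step 1: Identify records where rating = 'C'
Step 2: The excluded records sum to 22
Step 3: Original total margin = 266
Step 4: Remaining total = 266 - 22 = 244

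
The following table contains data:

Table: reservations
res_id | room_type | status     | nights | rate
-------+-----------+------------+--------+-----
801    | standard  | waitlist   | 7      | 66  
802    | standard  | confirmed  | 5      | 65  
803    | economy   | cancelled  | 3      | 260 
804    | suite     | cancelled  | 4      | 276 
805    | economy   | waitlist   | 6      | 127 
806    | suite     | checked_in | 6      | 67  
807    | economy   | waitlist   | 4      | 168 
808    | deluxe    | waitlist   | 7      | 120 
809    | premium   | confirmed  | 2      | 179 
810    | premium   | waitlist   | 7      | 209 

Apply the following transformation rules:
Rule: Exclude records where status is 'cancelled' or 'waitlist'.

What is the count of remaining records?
3

Step 1: Count records to exclude
  - 2 (cancelled) + 5 (waitlist) = 7 records
Step 2: Total records: 10
Step 3: Remaining = 10 - 7 = 3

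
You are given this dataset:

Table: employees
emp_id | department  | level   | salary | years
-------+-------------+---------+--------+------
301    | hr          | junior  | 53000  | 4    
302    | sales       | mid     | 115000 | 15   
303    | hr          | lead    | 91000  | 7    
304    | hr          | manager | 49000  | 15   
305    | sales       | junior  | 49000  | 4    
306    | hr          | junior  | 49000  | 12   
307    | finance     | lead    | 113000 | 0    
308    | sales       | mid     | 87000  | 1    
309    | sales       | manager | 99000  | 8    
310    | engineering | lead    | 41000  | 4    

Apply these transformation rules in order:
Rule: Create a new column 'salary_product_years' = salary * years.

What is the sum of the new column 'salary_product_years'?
5136000

Step 1: For each record, compute salary * years
Example calculations:
  53000 * 4 = 212000
  115000 * 15 = 1725000
  91000 * 7 = 637000
  ...
Step 2: Sum all derived values
Step 3: Total = 5136000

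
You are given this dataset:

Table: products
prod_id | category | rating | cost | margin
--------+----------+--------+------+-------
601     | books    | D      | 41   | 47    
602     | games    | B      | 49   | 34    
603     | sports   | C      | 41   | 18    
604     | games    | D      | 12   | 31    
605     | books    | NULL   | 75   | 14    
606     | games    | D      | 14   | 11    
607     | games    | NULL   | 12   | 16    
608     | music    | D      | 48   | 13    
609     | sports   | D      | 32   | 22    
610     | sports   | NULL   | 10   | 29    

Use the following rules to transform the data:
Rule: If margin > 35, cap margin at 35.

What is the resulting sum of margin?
223

Step 1: 1 records have margin > 35
Step 2: These records originally summed to 47
Step 3: After capping: 1 × 35 = 35
Step 4: Unaffected records sum: 188
Step 5: Final sum = 35 + 188 = 223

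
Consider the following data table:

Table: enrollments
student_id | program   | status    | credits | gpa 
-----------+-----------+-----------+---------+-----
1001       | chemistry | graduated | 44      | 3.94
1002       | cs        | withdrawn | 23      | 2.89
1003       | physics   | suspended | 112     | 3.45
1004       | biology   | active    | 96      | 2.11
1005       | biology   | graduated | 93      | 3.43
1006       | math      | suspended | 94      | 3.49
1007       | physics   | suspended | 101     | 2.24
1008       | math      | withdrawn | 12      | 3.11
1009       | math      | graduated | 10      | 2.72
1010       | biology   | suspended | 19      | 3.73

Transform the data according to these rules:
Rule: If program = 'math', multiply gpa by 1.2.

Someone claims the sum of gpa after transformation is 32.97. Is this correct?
Yes, the result is correct.

Step 1: Calculate the correct sum after transformation
Step 2: Apply multiplier 1.2 to records where program = 'math'
Step 3: Correct result = 32.97
Step 4: Claimed result = 32.97
Step 5: 32.97 = 32.97 ✓
Conclusion: The claimed result is correct.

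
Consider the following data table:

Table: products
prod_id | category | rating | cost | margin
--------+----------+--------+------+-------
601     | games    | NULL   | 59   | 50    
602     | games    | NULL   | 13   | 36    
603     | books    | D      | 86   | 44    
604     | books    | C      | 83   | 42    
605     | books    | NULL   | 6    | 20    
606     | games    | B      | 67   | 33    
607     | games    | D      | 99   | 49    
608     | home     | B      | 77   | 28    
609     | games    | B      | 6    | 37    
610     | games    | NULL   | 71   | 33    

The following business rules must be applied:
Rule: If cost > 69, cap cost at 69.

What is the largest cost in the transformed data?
69

Step 1: Original maximum cost = 99
Step 2: Apply cap at 69
Step 3: 5 records had cost > 69 and were capped
Step 4: Maximum after transformation = 69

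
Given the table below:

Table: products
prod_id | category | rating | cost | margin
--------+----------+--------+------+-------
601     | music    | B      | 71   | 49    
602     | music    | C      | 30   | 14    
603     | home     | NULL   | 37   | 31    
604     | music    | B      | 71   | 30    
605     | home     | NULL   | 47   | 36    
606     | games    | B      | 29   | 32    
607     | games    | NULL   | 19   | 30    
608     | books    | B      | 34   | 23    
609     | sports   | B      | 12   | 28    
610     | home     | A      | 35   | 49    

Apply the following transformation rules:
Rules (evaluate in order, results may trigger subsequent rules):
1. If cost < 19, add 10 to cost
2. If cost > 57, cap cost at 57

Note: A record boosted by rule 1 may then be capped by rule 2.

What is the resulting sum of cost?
367

Step 1: Apply rule 1 to records with cost < 19
  - 1 records get bonus of 10
  - Of these, 0 records then exceed 57 and get capped
Step 2: Apply rule 2 to records with cost > 57
  - 2 records (original) are capped
Step 3: Calculate final sum = 367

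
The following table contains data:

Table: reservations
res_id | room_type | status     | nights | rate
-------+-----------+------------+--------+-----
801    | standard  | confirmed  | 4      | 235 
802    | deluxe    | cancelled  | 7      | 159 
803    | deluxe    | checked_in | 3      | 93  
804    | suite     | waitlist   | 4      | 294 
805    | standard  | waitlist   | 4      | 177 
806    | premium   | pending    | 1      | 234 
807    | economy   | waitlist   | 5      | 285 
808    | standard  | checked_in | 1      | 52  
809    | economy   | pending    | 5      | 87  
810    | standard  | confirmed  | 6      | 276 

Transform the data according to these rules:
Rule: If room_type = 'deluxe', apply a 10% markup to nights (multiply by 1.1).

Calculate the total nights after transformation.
41.0

Step 1: Records with room_type = 'deluxe' have total nights = 10
Step 2: Apply multiplier: 10 × 1.1 = 11.0
Step 3: Other records total: 30
Step 4: Final sum = 11.0 + 30 = 41.0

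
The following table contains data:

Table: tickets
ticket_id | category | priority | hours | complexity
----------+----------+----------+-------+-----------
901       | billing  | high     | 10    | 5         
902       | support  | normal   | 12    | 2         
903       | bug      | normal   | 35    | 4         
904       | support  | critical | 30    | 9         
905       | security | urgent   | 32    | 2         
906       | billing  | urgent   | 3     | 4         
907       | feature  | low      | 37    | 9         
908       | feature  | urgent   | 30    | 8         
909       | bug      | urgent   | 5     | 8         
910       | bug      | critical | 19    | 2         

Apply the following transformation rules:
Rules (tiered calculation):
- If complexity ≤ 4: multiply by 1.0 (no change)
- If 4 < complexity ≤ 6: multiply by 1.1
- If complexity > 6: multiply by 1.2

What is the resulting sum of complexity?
60.3

Step 1: Tier 1 (complexity ≤ 4): 5 records, sum = 14 × 1.0 = 14.0
Step 2: Tier 2 (4 < complexity ≤ 6): 1 records, sum = 5 × 1.1 = 5.5
Step 3: Tier 3 (complexity > 6): 4 records, sum = 34 × 1.2 = 40.8
Step 4: Final sum = 14.0 + 5.5 + 40.8 = 60.3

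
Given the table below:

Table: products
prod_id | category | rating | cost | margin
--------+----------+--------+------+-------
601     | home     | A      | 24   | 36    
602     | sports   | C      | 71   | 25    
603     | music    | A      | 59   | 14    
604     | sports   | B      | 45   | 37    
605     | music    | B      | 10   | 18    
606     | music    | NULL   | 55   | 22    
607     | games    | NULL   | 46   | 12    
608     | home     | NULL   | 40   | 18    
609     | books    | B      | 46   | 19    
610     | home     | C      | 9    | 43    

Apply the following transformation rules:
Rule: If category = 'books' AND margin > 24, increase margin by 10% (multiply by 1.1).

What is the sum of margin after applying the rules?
244

Step 1: Find records where category = 'books' AND margin > 24
Step 2: 0 records match, summing to 0
Step 3: After multiplier: 0 × 1.1 = 0.0
Step 4: Unaffected records sum: 244
Step 5: Final sum = 0.0 + 244 = 244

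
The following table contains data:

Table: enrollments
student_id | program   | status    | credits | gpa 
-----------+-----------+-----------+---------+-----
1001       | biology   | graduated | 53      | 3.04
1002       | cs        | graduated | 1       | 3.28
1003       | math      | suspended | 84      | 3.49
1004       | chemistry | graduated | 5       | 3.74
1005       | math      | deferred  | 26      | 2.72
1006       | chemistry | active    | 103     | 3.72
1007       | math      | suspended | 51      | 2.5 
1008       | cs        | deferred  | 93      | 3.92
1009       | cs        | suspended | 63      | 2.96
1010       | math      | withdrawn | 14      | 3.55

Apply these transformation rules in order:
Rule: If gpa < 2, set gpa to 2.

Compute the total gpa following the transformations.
32.92

Step 1: 0 records have gpa < 2
Step 2: These records originally summed to 0
Step 3: After setting to minimum: 0 × 2 = 0
Step 4: Unaffected records sum: 32.92
Step 5: Final sum = 0 + 32.92 = 32.92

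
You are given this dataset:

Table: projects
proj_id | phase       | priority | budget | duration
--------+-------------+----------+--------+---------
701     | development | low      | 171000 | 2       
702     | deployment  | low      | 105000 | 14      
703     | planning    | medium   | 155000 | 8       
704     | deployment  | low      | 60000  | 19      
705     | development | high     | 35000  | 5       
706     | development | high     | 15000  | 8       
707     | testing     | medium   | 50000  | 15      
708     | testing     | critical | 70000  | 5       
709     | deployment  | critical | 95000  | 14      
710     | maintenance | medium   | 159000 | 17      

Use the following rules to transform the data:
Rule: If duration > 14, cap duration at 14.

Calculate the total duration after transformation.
98

Step 1: 3 records have duration > 14
Step 2: These records originally summed to 51
Step 3: After capping: 3 × 14 = 42
Step 4: Unaffected records sum: 56
Step 5: Final sum = 42 + 56 = 98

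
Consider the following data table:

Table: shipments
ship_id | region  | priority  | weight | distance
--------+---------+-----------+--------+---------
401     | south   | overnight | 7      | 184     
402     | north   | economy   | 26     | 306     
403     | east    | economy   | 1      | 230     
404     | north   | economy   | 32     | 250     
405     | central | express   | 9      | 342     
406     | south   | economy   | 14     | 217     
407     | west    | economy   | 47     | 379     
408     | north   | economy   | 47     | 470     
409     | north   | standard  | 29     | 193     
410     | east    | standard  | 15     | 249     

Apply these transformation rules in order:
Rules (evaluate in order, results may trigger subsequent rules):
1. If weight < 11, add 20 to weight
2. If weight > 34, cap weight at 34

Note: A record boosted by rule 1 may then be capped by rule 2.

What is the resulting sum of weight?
261

Step 1: Apply rule 1 to records with weight < 11
  - 3 records get bonus of 20
  - Of these, 0 records then exceed 34 and get capped
Step 2: Apply rule 2 to records with weight > 34
  - 2 records (original) are capped
Step 3: Calculate final sum = 261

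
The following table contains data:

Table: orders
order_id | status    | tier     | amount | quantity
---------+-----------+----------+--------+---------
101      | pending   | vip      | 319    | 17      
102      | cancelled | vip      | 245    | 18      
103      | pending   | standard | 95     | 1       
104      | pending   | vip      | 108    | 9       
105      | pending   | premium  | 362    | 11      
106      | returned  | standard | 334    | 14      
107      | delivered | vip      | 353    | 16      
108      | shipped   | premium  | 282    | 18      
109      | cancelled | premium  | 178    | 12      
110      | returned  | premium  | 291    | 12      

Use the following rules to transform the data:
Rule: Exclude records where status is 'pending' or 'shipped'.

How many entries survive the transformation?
5

Step 1: Count records to exclude
  - 4 (pending) + 1 (shipped) = 5 records
Step 2: Total records: 10
Step 3: Remaining = 10 - 5 = 5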